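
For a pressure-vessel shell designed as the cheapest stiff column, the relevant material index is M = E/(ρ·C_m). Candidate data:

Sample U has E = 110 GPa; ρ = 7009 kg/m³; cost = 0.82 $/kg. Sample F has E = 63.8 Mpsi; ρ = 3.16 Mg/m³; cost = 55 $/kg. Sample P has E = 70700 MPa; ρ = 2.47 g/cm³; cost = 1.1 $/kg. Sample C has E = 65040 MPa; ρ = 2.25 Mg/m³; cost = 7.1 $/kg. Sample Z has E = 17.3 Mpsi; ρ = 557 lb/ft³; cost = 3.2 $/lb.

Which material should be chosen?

sample P

Normalizing units and computing the index:
  sample U: E = 110.0 GPa, ρ = 7009 kg/m³, cost = 0.8200 $/kg
  sample F: E = 439.9 GPa, ρ = 3160 kg/m³, cost = 55.00 $/kg
  sample P: E = 70.70 GPa, ρ = 2470 kg/m³, cost = 1.100 $/kg
  sample C: E = 65.04 GPa, ρ = 2250 kg/m³, cost = 7.100 $/kg
  sample Z: E = 119.3 GPa, ρ = 8922 kg/m³, cost = 7.055 $/kg
  sample P: M = 26.0 MN·m per $
  sample U: M = 19.1 MN·m per $
  sample C: M = 4.07 MN·m per $
  sample F: M = 2.53 MN·m per $
  sample Z: M = 1.90 MN·m per $
Sample P ranks first.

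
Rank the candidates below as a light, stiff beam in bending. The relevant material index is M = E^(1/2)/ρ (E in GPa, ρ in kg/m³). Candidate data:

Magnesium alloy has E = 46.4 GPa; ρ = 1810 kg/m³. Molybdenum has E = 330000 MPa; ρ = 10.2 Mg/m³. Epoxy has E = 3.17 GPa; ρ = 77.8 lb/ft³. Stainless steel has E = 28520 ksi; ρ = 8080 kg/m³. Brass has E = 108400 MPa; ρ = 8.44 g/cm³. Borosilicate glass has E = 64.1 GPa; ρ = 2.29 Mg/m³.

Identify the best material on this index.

magnesium alloy

Putting every candidate on a common basis:
  magnesium alloy: E = 46.40 GPa, ρ = 1810 kg/m³
  molybdenum: E = 330.0 GPa, ρ = 10200 kg/m³
  epoxy: E = 3.170 GPa, ρ = 1246 kg/m³
  stainless steel: E = 196.6 GPa, ρ = 8080 kg/m³
  brass: E = 108.4 GPa, ρ = 8440 kg/m³
  borosilicate glass: E = 64.10 GPa, ρ = 2290 kg/m³
  magnesium alloy: M = 3.76×10⁻³
  borosilicate glass: M = 3.50×10⁻³
  molybdenum: M = 1.78×10⁻³
  stainless steel: M = 1.74×10⁻³
  epoxy: M = 1.43×10⁻³
  brass: M = 1.23×10⁻³
Highest index: magnesium alloy.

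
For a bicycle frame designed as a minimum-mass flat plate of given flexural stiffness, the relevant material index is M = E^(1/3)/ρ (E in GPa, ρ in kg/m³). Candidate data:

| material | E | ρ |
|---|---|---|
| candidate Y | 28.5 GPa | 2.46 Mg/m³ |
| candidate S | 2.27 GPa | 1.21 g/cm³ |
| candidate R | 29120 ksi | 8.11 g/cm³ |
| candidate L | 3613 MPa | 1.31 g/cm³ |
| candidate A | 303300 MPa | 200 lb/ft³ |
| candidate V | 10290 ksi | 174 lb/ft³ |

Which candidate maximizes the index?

After converting to SI:
  candidate Y: E = 28.50 GPa, ρ = 2460 kg/m³
  candidate S: E = 2.270 GPa, ρ = 1210 kg/m³
  candidate R: E = 200.8 GPa, ρ = 8110 kg/m³
  candidate L: E = 3.613 GPa, ρ = 1310 kg/m³
  candidate A: E = 303.3 GPa, ρ = 3204 kg/m³
  candidate V: E = 70.95 GPa, ρ = 2787 kg/m³
  candidate A: M = 2.10×10⁻³
  candidate V: M = 1.49×10⁻³
  candidate Y: M = 1.24×10⁻³
  candidate L: M = 1.17×10⁻³
  candidate S: M = 1.09×10⁻³
  candidate R: M = 0.722×10⁻³
Candidate A has the largest M.

candidate A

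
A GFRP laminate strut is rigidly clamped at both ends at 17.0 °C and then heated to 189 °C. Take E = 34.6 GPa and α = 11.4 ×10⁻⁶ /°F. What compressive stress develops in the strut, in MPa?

α = 11.4×10⁻⁶/°F × 9/5 = 20.5×10⁻⁶/K.
ΔT = 172.0 K. Constrained thermal stress σ = E·α·ΔT = 34.60×10³ MPa × 20.5×10⁻⁶ × 172.0 = 122 MPa (compressive).

122 MPa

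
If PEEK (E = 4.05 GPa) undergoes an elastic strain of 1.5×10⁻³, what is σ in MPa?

6.08 MPa

σ = E·ε = 4050 MPa × 1.5×10⁻³ = 6.08 MPa.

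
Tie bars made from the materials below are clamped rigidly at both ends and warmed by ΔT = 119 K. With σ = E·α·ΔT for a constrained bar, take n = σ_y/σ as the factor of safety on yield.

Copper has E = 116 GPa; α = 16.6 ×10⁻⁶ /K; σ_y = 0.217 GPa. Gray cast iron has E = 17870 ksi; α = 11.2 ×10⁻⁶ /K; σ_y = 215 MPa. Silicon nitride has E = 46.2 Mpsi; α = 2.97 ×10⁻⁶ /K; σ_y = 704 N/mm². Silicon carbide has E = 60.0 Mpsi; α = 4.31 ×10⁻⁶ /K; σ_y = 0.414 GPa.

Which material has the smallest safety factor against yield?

In consistent units (E in GPa, α in ×10⁻⁶/K, σ_y in MPa):
  copper: E = 116.0, α = 16.6, σ_y = 217.0 → σ = 229 MPa, n = 0.947
  gray cast iron: E = 123.2, α = 11.2, σ_y = 215.0 → σ = 164 MPa, n = 1.31
  silicon nitride: E = 318.5, α = 2.97, σ_y = 704.0 → σ = 113 MPa, n = 6.25
  silicon carbide: E = 413.7, α = 4.31, σ_y = 414.0 → σ = 212 MPa, n = 1.95
The minimum is copper at n = 0.947.

copper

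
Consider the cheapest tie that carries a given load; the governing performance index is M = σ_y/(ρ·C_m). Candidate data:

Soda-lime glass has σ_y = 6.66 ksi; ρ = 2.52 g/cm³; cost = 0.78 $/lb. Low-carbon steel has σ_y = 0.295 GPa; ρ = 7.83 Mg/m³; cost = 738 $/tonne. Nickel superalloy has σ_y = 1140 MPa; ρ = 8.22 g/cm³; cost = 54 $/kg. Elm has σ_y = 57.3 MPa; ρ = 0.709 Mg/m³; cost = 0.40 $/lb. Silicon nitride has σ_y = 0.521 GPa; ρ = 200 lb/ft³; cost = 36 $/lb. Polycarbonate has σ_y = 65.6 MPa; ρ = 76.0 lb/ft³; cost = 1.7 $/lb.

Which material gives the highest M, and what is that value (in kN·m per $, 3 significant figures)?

elm, M = 91.6 kN·m per $

In SI units:
  soda-lime glass: σ_y = 45.92 MPa, ρ = 2520 kg/m³, cost = 1.720 $/kg
  low-carbon steel: σ_y = 295.0 MPa, ρ = 7830 kg/m³, cost = 0.7380 $/kg
  nickel superalloy: σ_y = 1140 MPa, ρ = 8220 kg/m³, cost = 54.00 $/kg
  elm: σ_y = 57.30 MPa, ρ = 709.0 kg/m³, cost = 0.8818 $/kg
  silicon nitride: σ_y = 521.0 MPa, ρ = 3204 kg/m³, cost = 79.37 $/kg
  polycarbonate: σ_y = 65.60 MPa, ρ = 1217 kg/m³, cost = 3.748 $/kg
  elm: M = 91.6 kN·m per $
  low-carbon steel: M = 51.1 kN·m per $
  polycarbonate: M = 14.4 kN·m per $
  soda-lime glass: M = 10.6 kN·m per $
  nickel superalloy: M = 2.57 kN·m per $
  silicon nitride: M = 2.05 kN·m per $
The maximum is for elm.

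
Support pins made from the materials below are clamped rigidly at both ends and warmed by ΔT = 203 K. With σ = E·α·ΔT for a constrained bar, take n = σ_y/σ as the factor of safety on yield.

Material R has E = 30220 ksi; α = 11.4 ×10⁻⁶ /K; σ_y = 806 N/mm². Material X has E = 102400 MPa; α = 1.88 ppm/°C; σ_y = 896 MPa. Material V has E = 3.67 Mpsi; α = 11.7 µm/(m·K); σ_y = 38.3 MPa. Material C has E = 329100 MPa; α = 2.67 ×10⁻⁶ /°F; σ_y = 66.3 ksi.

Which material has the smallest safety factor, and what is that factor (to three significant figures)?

material V, n = 0.637

In consistent units (E in GPa, α in ×10⁻⁶/K, σ_y in MPa):
  material R: E = 208.4, α = 11.4, σ_y = 806.0 → σ = 482 MPa, n = 1.67
  material X: E = 102.4, α = 1.88, σ_y = 896.0 → σ = 39.1 MPa, n = 22.9
  material V: E = 25.30, α = 11.7, σ_y = 38.30 → σ = 60.1 MPa, n = 0.637
  material C: E = 329.1, α = 4.81, σ_y = 457.1 → σ = 321 MPa, n = 1.42
Smallest n: material V with n = 0.637.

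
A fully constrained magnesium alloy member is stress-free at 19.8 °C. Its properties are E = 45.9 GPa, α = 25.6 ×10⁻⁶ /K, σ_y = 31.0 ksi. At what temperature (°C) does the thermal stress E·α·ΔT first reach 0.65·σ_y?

σ_y = 31.0 ksi = 213.7 MPa.
E·α·ΔT = 138.9 MPa ⇒ ΔT = 138.9 / (45.90×10³ × 25.6×10⁻⁶) = 118.2 K.
T = 19.8 + 118.2 = 138.0 °C.

138 °C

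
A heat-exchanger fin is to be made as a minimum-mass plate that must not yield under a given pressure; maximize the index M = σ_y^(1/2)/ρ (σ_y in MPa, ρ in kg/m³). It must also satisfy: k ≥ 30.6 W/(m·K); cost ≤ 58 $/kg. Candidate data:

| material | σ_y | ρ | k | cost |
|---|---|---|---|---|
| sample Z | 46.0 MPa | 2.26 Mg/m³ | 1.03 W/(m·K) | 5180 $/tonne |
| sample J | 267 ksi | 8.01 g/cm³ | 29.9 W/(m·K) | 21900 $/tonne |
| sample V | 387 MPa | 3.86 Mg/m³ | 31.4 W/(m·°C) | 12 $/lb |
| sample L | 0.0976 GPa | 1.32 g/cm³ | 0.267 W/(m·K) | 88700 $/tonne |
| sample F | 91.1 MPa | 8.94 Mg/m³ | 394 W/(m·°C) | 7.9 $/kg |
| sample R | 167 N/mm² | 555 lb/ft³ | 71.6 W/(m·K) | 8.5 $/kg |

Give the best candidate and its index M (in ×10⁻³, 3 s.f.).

Screen on constraints: k ≥ 30.6 W/(m·K); cost ≤ 58 $/kg. Survivors: sample V, sample F, sample R.
Convert each candidate to consistent units, then evaluate M:
  sample V: σ_y = 387.0 MPa, ρ = 3860 kg/m³
  sample F: σ_y = 91.10 MPa, ρ = 8940 kg/m³
  sample R: σ_y = 167.0 MPa, ρ = 8890 kg/m³
  sample V: M = 5.10×10⁻³
  sample R: M = 1.45×10⁻³
  sample F: M = 1.07×10⁻³
Highest index: sample V.

sample V, M = 5.10×10⁻³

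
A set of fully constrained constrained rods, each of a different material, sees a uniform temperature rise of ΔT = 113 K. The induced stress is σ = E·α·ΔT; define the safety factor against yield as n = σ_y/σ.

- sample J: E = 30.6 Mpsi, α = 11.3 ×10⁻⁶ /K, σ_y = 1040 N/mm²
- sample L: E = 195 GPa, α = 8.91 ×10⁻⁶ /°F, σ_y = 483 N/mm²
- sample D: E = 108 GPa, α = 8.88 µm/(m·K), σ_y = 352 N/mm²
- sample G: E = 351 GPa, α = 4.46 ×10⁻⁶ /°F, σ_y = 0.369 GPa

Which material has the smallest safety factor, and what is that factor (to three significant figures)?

sample G, n = 1.16

Per material, after unit conversion:
  sample J: E = 211.0, α = 11.3, σ_y = 1040 → σ = 269 MPa, n = 3.86
  sample L: E = 195.0, α = 16.0, σ_y = 483.0 → σ = 353 MPa, n = 1.37
  sample D: E = 108.0, α = 8.88, σ_y = 352.0 → σ = 108 MPa, n = 3.25
  sample G: E = 351.0, α = 8.03, σ_y = 369.0 → σ = 318 MPa, n = 1.16
The minimum is sample G at n = 1.16.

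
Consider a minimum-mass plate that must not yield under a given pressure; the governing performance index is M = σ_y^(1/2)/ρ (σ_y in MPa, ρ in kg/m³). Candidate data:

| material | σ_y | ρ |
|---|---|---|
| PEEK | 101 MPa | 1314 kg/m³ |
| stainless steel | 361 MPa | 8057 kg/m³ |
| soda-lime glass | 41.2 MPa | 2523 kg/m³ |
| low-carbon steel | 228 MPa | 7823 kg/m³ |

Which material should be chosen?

Evaluate M for each candidate:
  PEEK: M = 7.65×10⁻³
  soda-lime glass: M = 2.54×10⁻³
  stainless steel: M = 2.36×10⁻³
  low-carbon steel: M = 1.93×10⁻³
PEEK has the largest M.

PEEK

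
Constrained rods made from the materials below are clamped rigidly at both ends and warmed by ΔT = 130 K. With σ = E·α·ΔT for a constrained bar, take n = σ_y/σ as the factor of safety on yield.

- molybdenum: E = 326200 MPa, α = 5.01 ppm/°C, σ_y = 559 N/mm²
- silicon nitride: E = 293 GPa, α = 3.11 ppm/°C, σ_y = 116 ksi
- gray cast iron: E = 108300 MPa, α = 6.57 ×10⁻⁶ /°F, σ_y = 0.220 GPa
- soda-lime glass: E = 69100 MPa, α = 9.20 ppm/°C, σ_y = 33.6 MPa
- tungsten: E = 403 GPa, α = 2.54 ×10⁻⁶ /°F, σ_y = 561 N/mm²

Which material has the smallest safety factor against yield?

With everything in SI (GPa, ×10⁻⁶/K, MPa):
  molybdenum: E = 326.2, α = 5.01, σ_y = 559.0 → σ = 212 MPa, n = 2.63
  silicon nitride: E = 293.0, α = 3.11, σ_y = 799.8 → σ = 118 MPa, n = 6.75
  gray cast iron: E = 108.3, α = 11.8, σ_y = 220.0 → σ = 166 MPa, n = 1.32
  soda-lime glass: E = 69.10, α = 9.20, σ_y = 33.60 → σ = 82.6 MPa, n = 0.407
  tungsten: E = 403.0, α = 4.57, σ_y = 561.0 → σ = 240 MPa, n = 2.34
Smallest n: soda-lime glass with n = 0.407.

soda-lime glass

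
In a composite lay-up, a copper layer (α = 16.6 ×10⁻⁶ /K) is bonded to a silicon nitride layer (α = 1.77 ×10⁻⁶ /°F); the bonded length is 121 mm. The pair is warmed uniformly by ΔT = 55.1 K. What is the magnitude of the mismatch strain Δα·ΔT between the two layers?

7.39×10⁻⁴

silicon nitride: α = 1.77×10⁻⁶/°F × 9/5 = 3.19×10⁻⁶/K.
Δα = |16.6 − 3.19|×10⁻⁶/K = 13.4×10⁻⁶/K.
Mismatch strain = Δα·ΔT = 13.4×10⁻⁶ × 55.1 = 7.39×10⁻⁴.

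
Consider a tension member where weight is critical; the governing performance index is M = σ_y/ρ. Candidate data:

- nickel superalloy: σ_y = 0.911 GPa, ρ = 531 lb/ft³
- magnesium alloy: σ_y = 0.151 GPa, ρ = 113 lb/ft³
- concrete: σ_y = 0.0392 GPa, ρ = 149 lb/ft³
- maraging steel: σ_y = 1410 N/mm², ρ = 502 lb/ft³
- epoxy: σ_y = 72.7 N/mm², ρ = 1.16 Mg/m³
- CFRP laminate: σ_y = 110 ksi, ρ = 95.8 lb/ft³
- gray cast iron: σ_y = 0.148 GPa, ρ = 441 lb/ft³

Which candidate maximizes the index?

CFRP laminate

After converting to SI:
  nickel superalloy: σ_y = 911.0 MPa, ρ = 8506 kg/m³
  magnesium alloy: σ_y = 151.0 MPa, ρ = 1810 kg/m³
  concrete: σ_y = 39.20 MPa, ρ = 2387 kg/m³
  maraging steel: σ_y = 1410 MPa, ρ = 8041 kg/m³
  epoxy: σ_y = 72.70 MPa, ρ = 1160 kg/m³
  CFRP laminate: σ_y = 758.4 MPa, ρ = 1535 kg/m³
  gray cast iron: σ_y = 148.0 MPa, ρ = 7064 kg/m³
  CFRP laminate: M = 494 kN·m/kg
  maraging steel: M = 175 kN·m/kg
  nickel superalloy: M = 107 kN·m/kg
  magnesium alloy: M = 83.4 kN·m/kg
  epoxy: M = 62.7 kN·m/kg
  gray cast iron: M = 21.0 kN·m/kg
  concrete: M = 16.4 kN·m/kg
CFRP laminate has the largest M.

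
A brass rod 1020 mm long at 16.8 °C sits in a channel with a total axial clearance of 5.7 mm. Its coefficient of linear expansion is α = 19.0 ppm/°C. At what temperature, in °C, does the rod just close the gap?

α·L₀·ΔT = 5.7 mm ⇒ ΔT = 5.7 / (19.0×10⁻⁶ × 1020.0) = 294.1 K.
T = 16.8 + 294.1 = 310.9 °C.

311 °C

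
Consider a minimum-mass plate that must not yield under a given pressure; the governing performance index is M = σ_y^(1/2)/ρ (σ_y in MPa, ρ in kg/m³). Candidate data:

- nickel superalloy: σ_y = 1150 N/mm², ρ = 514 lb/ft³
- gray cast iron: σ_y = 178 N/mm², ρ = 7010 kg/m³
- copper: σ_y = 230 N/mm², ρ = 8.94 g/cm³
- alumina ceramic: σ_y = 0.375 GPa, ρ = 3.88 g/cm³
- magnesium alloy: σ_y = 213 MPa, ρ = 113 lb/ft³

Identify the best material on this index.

After converting to SI:
  nickel superalloy: σ_y = 1150 MPa, ρ = 8233 kg/m³
  gray cast iron: σ_y = 178.0 MPa, ρ = 7010 kg/m³
  copper: σ_y = 230.0 MPa, ρ = 8940 kg/m³
  alumina ceramic: σ_y = 375.0 MPa, ρ = 3880 kg/m³
  magnesium alloy: σ_y = 213.0 MPa, ρ = 1810 kg/m³
  magnesium alloy: M = 8.06×10⁻³
  alumina ceramic: M = 4.99×10⁻³
  nickel superalloy: M = 4.12×10⁻³
  gray cast iron: M = 1.90×10⁻³
  copper: M = 1.70×10⁻³
Highest index: magnesium alloy.

magnesium alloy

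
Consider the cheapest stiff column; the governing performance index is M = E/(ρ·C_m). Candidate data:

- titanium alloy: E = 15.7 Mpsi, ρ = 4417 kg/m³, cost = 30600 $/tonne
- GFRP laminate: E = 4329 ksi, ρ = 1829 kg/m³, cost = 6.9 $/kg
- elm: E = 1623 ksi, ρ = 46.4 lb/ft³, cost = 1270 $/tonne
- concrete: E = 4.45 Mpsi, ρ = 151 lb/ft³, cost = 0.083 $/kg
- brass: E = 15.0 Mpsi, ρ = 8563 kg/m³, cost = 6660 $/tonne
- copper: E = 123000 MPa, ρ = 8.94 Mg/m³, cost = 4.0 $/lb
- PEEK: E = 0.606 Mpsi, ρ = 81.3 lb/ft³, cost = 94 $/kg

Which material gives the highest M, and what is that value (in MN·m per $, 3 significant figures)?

concrete, M = 153 MN·m per $

Normalizing units and computing the index:
  titanium alloy: E = 108.2 GPa, ρ = 4417 kg/m³, cost = 30.60 $/kg
  GFRP laminate: E = 29.85 GPa, ρ = 1829 kg/m³, cost = 6.900 $/kg
  elm: E = 11.19 GPa, ρ = 743.3 kg/m³, cost = 1.270 $/kg
  concrete: E = 30.68 GPa, ρ = 2419 kg/m³, cost = 0.08300 $/kg
  brass: E = 103.4 GPa, ρ = 8563 kg/m³, cost = 6.660 $/kg
  copper: E = 123.0 GPa, ρ = 8940 kg/m³, cost = 8.818 $/kg
  PEEK: E = 4.178 GPa, ρ = 1302 kg/m³, cost = 94.00 $/kg
  concrete: M = 153 MN·m per $
  elm: M = 11.9 MN·m per $
  GFRP laminate: M = 2.37 MN·m per $
  brass: M = 1.81 MN·m per $
  copper: M = 1.56 MN·m per $
  titanium alloy: M = 0.801 MN·m per $
  PEEK: M = 0.0341 MN·m per $
Concrete ranks first.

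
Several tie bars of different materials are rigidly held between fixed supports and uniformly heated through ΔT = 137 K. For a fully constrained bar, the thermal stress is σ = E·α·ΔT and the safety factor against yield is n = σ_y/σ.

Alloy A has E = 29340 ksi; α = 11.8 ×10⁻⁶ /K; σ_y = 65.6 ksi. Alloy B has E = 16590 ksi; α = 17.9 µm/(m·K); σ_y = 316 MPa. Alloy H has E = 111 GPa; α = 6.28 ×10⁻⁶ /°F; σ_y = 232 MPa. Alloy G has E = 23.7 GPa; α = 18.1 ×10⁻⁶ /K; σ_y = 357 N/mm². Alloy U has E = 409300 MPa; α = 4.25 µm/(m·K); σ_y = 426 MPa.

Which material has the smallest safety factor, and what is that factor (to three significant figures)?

alloy B, n = 1.13

In consistent units (E in GPa, α in ×10⁻⁶/K, σ_y in MPa):
  alloy A: E = 202.3, α = 11.8, σ_y = 452.3 → σ = 327 MPa, n = 1.38
  alloy B: E = 114.4, α = 17.9, σ_y = 316.0 → σ = 281 MPa, n = 1.13
  alloy H: E = 111.0, α = 11.3, σ_y = 232.0 → σ = 172 MPa, n = 1.35
  alloy G: E = 23.70, α = 18.1, σ_y = 357.0 → σ = 58.8 MPa, n = 6.07
  alloy U: E = 409.3, α = 4.25, σ_y = 426.0 → σ = 238 MPa, n = 1.79
Alloy B has the lowest safety factor, n = 1.13.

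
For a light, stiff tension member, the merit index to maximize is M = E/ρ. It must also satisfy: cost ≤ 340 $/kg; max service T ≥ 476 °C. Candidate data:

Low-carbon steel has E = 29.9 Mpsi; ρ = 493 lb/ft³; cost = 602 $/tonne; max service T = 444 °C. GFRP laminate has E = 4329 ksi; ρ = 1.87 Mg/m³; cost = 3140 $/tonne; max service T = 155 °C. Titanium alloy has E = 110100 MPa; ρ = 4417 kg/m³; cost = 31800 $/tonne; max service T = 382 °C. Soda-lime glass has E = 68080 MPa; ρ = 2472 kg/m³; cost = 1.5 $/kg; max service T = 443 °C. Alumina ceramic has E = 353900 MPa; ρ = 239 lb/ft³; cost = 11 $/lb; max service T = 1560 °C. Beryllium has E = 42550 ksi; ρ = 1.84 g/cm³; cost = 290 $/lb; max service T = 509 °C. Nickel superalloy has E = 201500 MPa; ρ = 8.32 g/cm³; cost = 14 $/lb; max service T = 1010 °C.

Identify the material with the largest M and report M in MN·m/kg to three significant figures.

alumina ceramic, M = 92.4 MN·m/kg

Screen on constraints: cost ≤ 340 $/kg; max service T ≥ 476 °C. Survivors: alumina ceramic, nickel superalloy.
In SI units:
  alumina ceramic: E = 353.9 GPa, ρ = 3828 kg/m³
  nickel superalloy: E = 201.5 GPa, ρ = 8320 kg/m³
  alumina ceramic: M = 92.4 MN·m/kg
  nickel superalloy: M = 24.2 MN·m/kg
Alumina ceramic has the largest M.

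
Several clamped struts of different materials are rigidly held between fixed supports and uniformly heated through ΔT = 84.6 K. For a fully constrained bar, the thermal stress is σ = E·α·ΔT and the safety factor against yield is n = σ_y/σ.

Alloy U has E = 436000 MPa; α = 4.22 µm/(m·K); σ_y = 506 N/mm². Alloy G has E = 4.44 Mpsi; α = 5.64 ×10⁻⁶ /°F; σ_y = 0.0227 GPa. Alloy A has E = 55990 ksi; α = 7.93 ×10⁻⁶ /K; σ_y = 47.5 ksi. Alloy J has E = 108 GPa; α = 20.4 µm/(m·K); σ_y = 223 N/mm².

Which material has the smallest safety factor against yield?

Converting E to GPa, α to ×10⁻⁶/K, σ_y to MPa, then σ and n for each:
  alloy U: E = 436.0, α = 4.22, σ_y = 506.0 → σ = 156 MPa, n = 3.25
  alloy G: E = 30.61, α = 10.2, σ_y = 22.70 → σ = 26.3 MPa, n = 0.863
  alloy A: E = 386.0, α = 7.93, σ_y = 327.5 → σ = 259 MPa, n = 1.26
  alloy J: E = 108.0, α = 20.4, σ_y = 223.0 → σ = 186 MPa, n = 1.20
Smallest n: alloy G with n = 0.863.

alloy G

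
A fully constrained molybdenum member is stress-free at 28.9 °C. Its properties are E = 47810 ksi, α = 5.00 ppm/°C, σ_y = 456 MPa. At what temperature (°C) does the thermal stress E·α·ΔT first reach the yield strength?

306 °C

E = 47810 ksi = 329.6 GPa.
E·α·ΔT = 456.0 MPa ⇒ ΔT = 456.0 / (329.6×10³ × 5.00×10⁻⁶) = 276.7 K.
T = 28.9 + 276.7 = 305.6 °C.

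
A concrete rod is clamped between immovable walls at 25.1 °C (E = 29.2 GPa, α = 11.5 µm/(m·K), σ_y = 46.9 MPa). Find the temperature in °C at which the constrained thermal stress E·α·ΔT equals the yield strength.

165 °C

E·α·ΔT = 46.90 MPa ⇒ ΔT = 46.90 / (29.20×10³ × 11.5×10⁻⁶) = 139.7 K.
T = 25.1 + 139.7 = 164.8 °C.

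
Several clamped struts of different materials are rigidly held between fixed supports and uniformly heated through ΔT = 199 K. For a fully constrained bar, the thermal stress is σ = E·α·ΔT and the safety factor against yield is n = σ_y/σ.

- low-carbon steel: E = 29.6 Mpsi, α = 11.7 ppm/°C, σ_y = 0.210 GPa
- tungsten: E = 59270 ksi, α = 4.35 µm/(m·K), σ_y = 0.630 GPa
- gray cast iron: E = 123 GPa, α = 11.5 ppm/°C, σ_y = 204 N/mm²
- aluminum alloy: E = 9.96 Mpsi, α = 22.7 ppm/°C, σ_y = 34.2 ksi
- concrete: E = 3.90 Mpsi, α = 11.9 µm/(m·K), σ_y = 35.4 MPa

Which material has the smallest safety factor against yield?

low-carbon steel

Per material, after unit conversion:
  low-carbon steel: E = 204.1, α = 11.7, σ_y = 210.0 → σ = 475 MPa, n = 0.442
  tungsten: E = 408.7, α = 4.35, σ_y = 630.0 → σ = 354 MPa, n = 1.78
  gray cast iron: E = 123.0, α = 11.5, σ_y = 204.0 → σ = 281 MPa, n = 0.725
  aluminum alloy: E = 68.67, α = 22.7, σ_y = 235.8 → σ = 310 MPa, n = 0.760
  concrete: E = 26.89, α = 11.9, σ_y = 35.40 → σ = 63.7 MPa, n = 0.556
The minimum is low-carbon steel at n = 0.442.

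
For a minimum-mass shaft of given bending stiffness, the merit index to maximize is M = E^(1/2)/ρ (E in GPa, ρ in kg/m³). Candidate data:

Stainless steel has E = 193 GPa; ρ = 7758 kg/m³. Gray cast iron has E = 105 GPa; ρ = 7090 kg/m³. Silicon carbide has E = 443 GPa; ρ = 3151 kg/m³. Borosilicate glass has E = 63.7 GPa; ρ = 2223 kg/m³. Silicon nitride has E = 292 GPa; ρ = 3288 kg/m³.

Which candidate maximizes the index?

Computing M directly (units already consistent):
  silicon carbide: M = 6.68×10⁻³
  silicon nitride: M = 5.20×10⁻³
  borosilicate glass: M = 3.59×10⁻³
  stainless steel: M = 1.79×10⁻³
  gray cast iron: M = 1.45×10⁻³
Highest index: silicon carbide.

silicon carbide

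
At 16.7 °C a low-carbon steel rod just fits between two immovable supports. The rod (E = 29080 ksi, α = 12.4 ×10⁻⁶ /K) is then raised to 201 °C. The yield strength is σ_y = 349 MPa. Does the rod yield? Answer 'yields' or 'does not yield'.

E = 29080 ksi = 200.5 GPa.
ΔT = 184.3 K. Constrained thermal stress σ = E·α·ΔT = 200.5×10³ MPa × 12.4×10⁻⁶ × 184.3 = 458 MPa (compressive).
Compare to σ_y = 349 MPa: σ ≥ σ_y, so it yields.

yields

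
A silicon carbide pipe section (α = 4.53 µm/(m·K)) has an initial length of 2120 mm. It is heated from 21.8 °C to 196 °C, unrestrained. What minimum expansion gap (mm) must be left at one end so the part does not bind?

1.67 mm

ΔT = 196 − 21.8 = 174.2 K.
ΔL = α·L₀·ΔT = 4.53×10⁻⁶ × 2120 mm × 174.2 K = 1.67 mm.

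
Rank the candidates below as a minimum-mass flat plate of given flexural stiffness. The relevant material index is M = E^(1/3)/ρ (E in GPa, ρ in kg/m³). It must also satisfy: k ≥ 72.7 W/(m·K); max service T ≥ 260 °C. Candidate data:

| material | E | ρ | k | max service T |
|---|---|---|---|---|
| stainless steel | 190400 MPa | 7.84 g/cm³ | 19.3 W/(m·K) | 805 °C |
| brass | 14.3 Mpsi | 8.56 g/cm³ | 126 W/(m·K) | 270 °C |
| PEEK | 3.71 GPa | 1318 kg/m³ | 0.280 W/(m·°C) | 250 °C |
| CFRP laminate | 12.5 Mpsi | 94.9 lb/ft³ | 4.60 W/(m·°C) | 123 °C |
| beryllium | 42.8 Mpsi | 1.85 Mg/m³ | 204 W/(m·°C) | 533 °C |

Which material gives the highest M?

Screen on constraints: k ≥ 72.7 W/(m·K); max service T ≥ 260 °C. Survivors: brass, beryllium.
In SI units:
  brass: E = 98.60 GPa, ρ = 8560 kg/m³
  beryllium: E = 295.1 GPa, ρ = 1850 kg/m³
  beryllium: M = 3.60×10⁻³
  brass: M = 0.540×10⁻³
The maximum is for beryllium.

beryllium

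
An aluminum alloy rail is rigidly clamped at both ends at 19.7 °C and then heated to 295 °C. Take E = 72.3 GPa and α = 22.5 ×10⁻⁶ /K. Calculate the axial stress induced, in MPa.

ΔT = 275.3 K. Constrained thermal stress σ = E·α·ΔT = 72.30×10³ MPa × 22.5×10⁻⁶ × 275.3 = 448 MPa (compressive).

448 MPa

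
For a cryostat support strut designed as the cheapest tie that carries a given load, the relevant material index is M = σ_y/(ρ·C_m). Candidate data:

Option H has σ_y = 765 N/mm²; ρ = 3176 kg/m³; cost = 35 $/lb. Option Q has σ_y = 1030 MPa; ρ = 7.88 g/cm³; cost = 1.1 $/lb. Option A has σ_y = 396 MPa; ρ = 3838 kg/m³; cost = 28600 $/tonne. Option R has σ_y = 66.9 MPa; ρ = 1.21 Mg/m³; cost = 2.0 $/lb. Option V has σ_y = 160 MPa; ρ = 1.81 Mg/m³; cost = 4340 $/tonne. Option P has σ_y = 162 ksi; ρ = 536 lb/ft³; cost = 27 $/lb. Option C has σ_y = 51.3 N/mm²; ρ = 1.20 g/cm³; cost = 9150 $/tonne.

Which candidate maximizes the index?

Convert each candidate to consistent units, then evaluate M:
  option H: σ_y = 765.0 MPa, ρ = 3176 kg/m³, cost = 77.16 $/kg
  option Q: σ_y = 1030 MPa, ρ = 7880 kg/m³, cost = 2.425 $/kg
  option A: σ_y = 396.0 MPa, ρ = 3838 kg/m³, cost = 28.60 $/kg
  option R: σ_y = 66.90 MPa, ρ = 1210 kg/m³, cost = 4.409 $/kg
  option V: σ_y = 160.0 MPa, ρ = 1810 kg/m³, cost = 4.340 $/kg
  option P: σ_y = 1117 MPa, ρ = 8586 kg/m³, cost = 59.52 $/kg
  option C: σ_y = 51.30 MPa, ρ = 1200 kg/m³, cost = 9.150 $/kg
  option Q: M = 53.9 kN·m per $
  option V: M = 20.4 kN·m per $
  option R: M = 12.5 kN·m per $
  option C: M = 4.67 kN·m per $
  option A: M = 3.61 kN·m per $
  option H: M = 3.12 kN·m per $
  option P: M = 2.19 kN·m per $
Highest index: option Q.

option Q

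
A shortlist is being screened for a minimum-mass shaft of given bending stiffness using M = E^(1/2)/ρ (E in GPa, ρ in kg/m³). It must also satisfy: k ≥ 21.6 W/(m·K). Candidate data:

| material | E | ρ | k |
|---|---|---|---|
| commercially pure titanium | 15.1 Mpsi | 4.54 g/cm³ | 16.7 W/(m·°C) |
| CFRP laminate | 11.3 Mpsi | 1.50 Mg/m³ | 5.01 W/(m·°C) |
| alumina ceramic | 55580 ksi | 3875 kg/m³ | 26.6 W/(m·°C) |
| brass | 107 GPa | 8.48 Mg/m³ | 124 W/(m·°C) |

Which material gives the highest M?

alumina ceramic

Screen on constraints: k ≥ 21.6 W/(m·K). Survivors: alumina ceramic, brass.
Putting every candidate on a common basis:
  alumina ceramic: E = 383.2 GPa, ρ = 3875 kg/m³
  brass: E = 107.0 GPa, ρ = 8480 kg/m³
  alumina ceramic: M = 5.05×10⁻³
  brass: M = 1.22×10⁻³
Highest index: alumina ceramic.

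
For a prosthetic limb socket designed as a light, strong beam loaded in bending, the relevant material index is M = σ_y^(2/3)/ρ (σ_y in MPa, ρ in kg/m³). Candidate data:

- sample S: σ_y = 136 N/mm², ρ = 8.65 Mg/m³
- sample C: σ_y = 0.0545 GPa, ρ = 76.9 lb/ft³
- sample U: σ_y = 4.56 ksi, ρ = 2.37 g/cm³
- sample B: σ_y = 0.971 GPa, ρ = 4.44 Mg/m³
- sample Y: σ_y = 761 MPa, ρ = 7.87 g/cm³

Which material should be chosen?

In SI units:
  sample S: σ_y = 136.0 MPa, ρ = 8650 kg/m³
  sample C: σ_y = 54.50 MPa, ρ = 1232 kg/m³
  sample U: σ_y = 31.44 MPa, ρ = 2370 kg/m³
  sample B: σ_y = 971.0 MPa, ρ = 4440 kg/m³
  sample Y: σ_y = 761.0 MPa, ρ = 7870 kg/m³
  sample B: M = 22.1×10⁻³
  sample C: M = 11.7×10⁻³
  sample Y: M = 10.6×10⁻³
  sample U: M = 4.20×10⁻³
  sample S: M = 3.06×10⁻³
The maximum is for sample B.

sample B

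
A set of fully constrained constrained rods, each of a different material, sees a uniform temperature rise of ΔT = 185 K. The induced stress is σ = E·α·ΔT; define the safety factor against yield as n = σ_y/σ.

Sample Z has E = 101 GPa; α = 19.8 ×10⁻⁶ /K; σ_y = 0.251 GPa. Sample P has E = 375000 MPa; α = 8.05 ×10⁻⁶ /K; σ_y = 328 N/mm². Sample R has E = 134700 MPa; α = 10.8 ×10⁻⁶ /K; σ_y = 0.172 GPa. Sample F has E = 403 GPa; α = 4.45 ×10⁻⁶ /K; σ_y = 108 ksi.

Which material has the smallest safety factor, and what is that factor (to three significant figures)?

sample P, n = 0.587

Per material, after unit conversion:
  sample Z: E = 101.0, α = 19.8, σ_y = 251.0 → σ = 370 MPa, n = 0.678
  sample P: E = 375.0, α = 8.05, σ_y = 328.0 → σ = 558 MPa, n = 0.587
  sample R: E = 134.7, α = 10.8, σ_y = 172.0 → σ = 269 MPa, n = 0.639
  sample F: E = 403.0, α = 4.45, σ_y = 744.6 → σ = 332 MPa, n = 2.24
Smallest n: sample P with n = 0.587.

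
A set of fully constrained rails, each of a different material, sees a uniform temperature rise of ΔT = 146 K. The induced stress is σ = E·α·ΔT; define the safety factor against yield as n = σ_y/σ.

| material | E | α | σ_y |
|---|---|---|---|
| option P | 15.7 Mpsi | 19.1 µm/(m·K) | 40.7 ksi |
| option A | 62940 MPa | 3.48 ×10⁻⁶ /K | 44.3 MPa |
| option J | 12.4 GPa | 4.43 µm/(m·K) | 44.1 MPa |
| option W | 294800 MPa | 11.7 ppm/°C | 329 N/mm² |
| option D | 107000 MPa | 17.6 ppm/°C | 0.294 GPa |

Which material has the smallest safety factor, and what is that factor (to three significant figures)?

option W, n = 0.653

With everything in SI (GPa, ×10⁻⁶/K, MPa):
  option P: E = 108.2, α = 19.1, σ_y = 280.6 → σ = 302 MPa, n = 0.930
  option A: E = 62.94, α = 3.48, σ_y = 44.30 → σ = 32.0 MPa, n = 1.39
  option J: E = 12.40, α = 4.43, σ_y = 44.10 → σ = 8.02 MPa, n = 5.50
  option W: E = 294.8, α = 11.7, σ_y = 329.0 → σ = 504 MPa, n = 0.653
  option D: E = 107.0, α = 17.6, σ_y = 294.0 → σ = 275 MPa, n = 1.07
Option W has the lowest safety factor, n = 0.653.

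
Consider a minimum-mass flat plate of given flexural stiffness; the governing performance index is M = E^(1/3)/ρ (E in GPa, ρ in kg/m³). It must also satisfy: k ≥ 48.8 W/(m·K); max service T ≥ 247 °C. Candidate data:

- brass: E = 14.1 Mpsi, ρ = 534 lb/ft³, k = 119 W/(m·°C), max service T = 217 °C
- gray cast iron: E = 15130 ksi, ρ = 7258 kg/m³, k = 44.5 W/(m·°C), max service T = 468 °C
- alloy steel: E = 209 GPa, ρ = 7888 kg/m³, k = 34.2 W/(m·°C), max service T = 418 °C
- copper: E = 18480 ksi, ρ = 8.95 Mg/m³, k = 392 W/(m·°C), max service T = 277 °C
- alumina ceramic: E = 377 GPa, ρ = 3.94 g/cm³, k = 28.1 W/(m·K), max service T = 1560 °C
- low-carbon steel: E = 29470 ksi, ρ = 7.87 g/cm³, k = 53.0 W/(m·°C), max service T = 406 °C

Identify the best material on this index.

Screen on constraints: k ≥ 48.8 W/(m·K); max service T ≥ 247 °C. Survivors: copper, low-carbon steel.
In SI units:
  copper: E = 127.4 GPa, ρ = 8950 kg/m³
  low-carbon steel: E = 203.2 GPa, ρ = 7870 kg/m³
  low-carbon steel: M = 0.747×10⁻³
  copper: M = 0.562×10⁻³
Low-carbon steel ranks first.

low-carbon steel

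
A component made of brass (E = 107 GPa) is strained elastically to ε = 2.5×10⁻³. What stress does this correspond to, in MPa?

σ = E·ε = 107000 MPa × 2.5×10⁻³ = 268 MPa.

268 MPa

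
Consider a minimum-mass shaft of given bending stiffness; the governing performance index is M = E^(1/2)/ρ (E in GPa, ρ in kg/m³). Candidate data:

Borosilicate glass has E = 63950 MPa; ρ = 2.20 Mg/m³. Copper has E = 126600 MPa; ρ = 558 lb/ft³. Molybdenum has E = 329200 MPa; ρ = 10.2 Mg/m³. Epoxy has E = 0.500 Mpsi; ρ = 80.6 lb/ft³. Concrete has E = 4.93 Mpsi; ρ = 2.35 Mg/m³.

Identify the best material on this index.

In SI units:
  borosilicate glass: E = 63.95 GPa, ρ = 2200 kg/m³
  copper: E = 126.6 GPa, ρ = 8938 kg/m³
  molybdenum: E = 329.2 GPa, ρ = 10200 kg/m³
  epoxy: E = 3.447 GPa, ρ = 1291 kg/m³
  concrete: E = 33.99 GPa, ρ = 2350 kg/m³
  borosilicate glass: M = 3.63×10⁻³
  concrete: M = 2.48×10⁻³
  molybdenum: M = 1.78×10⁻³
  epoxy: M = 1.44×10⁻³
  copper: M = 1.26×10⁻³
The maximum is for borosilicate glass.

borosilicate glass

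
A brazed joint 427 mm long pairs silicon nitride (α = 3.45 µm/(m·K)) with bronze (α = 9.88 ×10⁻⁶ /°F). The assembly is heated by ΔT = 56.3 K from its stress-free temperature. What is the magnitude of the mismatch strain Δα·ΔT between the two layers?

bronze: α = 9.88×10⁻⁶/°F × 9/5 = 17.8×10⁻⁶/K.
Δα = |3.45 − 17.8|×10⁻⁶/K = 14.3×10⁻⁶/K.
Mismatch strain = Δα·ΔT = 14.3×10⁻⁶ × 56.3 = 8.07×10⁻⁴.

8.07×10⁻⁴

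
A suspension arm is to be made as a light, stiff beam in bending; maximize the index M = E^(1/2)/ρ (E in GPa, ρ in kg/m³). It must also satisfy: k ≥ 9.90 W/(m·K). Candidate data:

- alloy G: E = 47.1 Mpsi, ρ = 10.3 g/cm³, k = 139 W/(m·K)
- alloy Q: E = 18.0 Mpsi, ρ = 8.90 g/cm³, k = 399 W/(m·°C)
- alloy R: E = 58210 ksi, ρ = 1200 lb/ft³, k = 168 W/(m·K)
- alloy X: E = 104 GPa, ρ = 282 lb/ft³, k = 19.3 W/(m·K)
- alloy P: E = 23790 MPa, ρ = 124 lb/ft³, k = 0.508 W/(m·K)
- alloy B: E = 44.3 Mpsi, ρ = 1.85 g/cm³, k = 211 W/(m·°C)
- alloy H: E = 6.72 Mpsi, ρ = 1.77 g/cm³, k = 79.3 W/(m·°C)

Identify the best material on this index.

Screen on constraints: k ≥ 9.90 W/(m·K). Survivors: alloy G, alloy Q, alloy R, alloy X, alloy B, alloy H.
Putting every candidate on a common basis:
  alloy G: E = 324.7 GPa, ρ = 10300 kg/m³
  alloy Q: E = 124.1 GPa, ρ = 8900 kg/m³
  alloy R: E = 401.3 GPa, ρ = 19220 kg/m³
  alloy X: E = 104.0 GPa, ρ = 4517 kg/m³
  alloy B: E = 305.4 GPa, ρ = 1850 kg/m³
  alloy H: E = 46.33 GPa, ρ = 1770 kg/m³
  alloy B: M = 9.45×10⁻³
  alloy H: M = 3.85×10⁻³
  alloy X: M = 2.26×10⁻³
  alloy G: M = 1.75×10⁻³
  alloy Q: M = 1.25×10⁻³
  alloy R: M = 1.04×10⁻³
Alloy B ranks first.

alloy B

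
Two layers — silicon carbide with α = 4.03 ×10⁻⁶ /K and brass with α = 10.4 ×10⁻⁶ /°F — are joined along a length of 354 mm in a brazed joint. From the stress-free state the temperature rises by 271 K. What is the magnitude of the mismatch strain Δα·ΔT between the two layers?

brass: α = 10.4×10⁻⁶/°F × 9/5 = 18.7×10⁻⁶/K.
Δα = |4.03 − 18.7|×10⁻⁶/K = 14.7×10⁻⁶/K.
Mismatch strain = Δα·ΔT = 14.7×10⁻⁶ × 271.0 = 3.98×10⁻³.

3.98×10⁻³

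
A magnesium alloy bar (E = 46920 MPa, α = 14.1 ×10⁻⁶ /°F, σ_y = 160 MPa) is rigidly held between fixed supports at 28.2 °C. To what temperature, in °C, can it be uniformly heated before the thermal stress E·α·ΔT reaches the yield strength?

E = 46920 MPa = 46.92 GPa.
α = 14.1×10⁻⁶/°F × 9/5 = 25.4×10⁻⁶/K.
E·α·ΔT = 160.0 MPa ⇒ ΔT = 160.0 / (46.92×10³ × 25.4×10⁻⁶) = 134.4 K.
T = 28.2 + 134.4 = 162.6 °C.

163 °C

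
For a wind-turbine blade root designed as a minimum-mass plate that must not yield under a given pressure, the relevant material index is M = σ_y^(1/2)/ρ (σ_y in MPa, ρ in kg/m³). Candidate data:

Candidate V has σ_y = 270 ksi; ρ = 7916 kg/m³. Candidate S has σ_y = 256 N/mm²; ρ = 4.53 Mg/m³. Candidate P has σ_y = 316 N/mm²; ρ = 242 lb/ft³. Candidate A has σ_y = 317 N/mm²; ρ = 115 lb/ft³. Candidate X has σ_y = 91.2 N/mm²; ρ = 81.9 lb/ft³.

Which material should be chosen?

candidate A

In SI units:
  candidate V: σ_y = 1862 MPa, ρ = 7916 kg/m³
  candidate S: σ_y = 256.0 MPa, ρ = 4530 kg/m³
  candidate P: σ_y = 316.0 MPa, ρ = 3876 kg/m³
  candidate A: σ_y = 317.0 MPa, ρ = 1842 kg/m³
  candidate X: σ_y = 91.20 MPa, ρ = 1312 kg/m³
  candidate A: M = 9.67×10⁻³
  candidate X: M = 7.28×10⁻³
  candidate V: M = 5.45×10⁻³
  candidate P: M = 4.59×10⁻³
  candidate S: M = 3.53×10⁻³
Candidate A has the largest M.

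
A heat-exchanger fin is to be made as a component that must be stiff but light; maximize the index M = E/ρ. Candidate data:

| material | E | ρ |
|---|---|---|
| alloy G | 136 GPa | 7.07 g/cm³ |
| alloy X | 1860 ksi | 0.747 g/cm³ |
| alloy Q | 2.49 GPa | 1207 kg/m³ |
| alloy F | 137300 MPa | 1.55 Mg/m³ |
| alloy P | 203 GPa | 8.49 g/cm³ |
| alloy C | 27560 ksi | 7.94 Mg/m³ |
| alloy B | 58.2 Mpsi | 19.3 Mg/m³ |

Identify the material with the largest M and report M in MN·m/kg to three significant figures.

In SI units:
  alloy G: E = 136.0 GPa, ρ = 7070 kg/m³
  alloy X: E = 12.82 GPa, ρ = 747.0 kg/m³
  alloy Q: E = 2.490 GPa, ρ = 1207 kg/m³
  alloy F: E = 137.3 GPa, ρ = 1550 kg/m³
  alloy P: E = 203.0 GPa, ρ = 8490 kg/m³
  alloy C: E = 190.0 GPa, ρ = 7940 kg/m³
  alloy B: E = 401.3 GPa, ρ = 19300 kg/m³
  alloy F: M = 88.6 MN·m/kg
  alloy C: M = 23.9 MN·m/kg
  alloy P: M = 23.9 MN·m/kg
  alloy B: M = 20.8 MN·m/kg
  alloy G: M = 19.2 MN·m/kg
  alloy X: M = 17.2 MN·m/kg
  alloy Q: M = 2.06 MN·m/kg
Alloy F has the largest M.

alloy F, M = 88.6 MN·m/kg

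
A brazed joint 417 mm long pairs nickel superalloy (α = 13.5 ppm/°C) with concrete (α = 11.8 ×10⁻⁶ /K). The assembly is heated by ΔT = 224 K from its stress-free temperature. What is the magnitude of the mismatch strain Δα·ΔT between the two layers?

Δα = |13.5 − 11.8|×10⁻⁶/K = 1.70×10⁻⁶/K.
Mismatch strain = Δα·ΔT = 1.70×10⁻⁶ × 224.0 = 3.81×10⁻⁴.

3.81×10⁻⁴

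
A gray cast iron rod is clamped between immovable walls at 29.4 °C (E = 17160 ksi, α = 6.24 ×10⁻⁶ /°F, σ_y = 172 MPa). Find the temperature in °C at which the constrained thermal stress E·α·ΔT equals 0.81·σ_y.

134 °C

E = 17160 ksi = 118.3 GPa.
α = 6.24×10⁻⁶/°F × 9/5 = 11.2×10⁻⁶/K.
E·α·ΔT = 139.3 MPa ⇒ ΔT = 139.3 / (118.3×10³ × 11.2×10⁻⁶) = 104.8 K.
T = 29.4 + 104.8 = 134.2 °C.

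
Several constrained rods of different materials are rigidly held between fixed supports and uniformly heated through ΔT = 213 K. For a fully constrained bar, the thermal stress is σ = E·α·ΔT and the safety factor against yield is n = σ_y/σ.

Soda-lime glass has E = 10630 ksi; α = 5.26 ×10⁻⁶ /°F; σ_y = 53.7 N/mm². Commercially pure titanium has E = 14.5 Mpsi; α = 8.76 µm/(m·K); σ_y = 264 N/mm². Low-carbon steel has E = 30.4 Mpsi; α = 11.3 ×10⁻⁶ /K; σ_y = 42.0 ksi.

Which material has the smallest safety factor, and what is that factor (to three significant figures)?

soda-lime glass, n = 0.363

With everything in SI (GPa, ×10⁻⁶/K, MPa):
  soda-lime glass: E = 73.29, α = 9.47, σ_y = 53.70 → σ = 148 MPa, n = 0.363
  commercially pure titanium: E = 99.97, α = 8.76, σ_y = 264.0 → σ = 187 MPa, n = 1.42
  low-carbon steel: E = 209.6, α = 11.3, σ_y = 289.6 → σ = 504 MPa, n = 0.574
Soda-lime glass has the lowest safety factor, n = 0.363.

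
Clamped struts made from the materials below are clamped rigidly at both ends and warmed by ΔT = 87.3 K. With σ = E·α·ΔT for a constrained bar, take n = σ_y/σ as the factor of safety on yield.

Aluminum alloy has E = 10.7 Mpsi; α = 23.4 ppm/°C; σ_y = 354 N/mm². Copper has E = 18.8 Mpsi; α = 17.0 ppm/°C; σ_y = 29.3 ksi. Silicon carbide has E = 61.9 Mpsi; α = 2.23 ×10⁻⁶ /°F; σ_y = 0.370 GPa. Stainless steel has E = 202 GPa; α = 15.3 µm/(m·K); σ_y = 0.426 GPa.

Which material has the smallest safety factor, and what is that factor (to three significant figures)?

copper, n = 1.05

With everything in SI (GPa, ×10⁻⁶/K, MPa):
  aluminum alloy: E = 73.77, α = 23.4, σ_y = 354.0 → σ = 151 MPa, n = 2.35
  copper: E = 129.6, α = 17.0, σ_y = 202.0 → σ = 192 MPa, n = 1.05
  silicon carbide: E = 426.8, α = 4.01, σ_y = 370.0 → σ = 150 MPa, n = 2.47
  stainless steel: E = 202.0, α = 15.3, σ_y = 426.0 → σ = 270 MPa, n = 1.58
Smallest n: copper with n = 1.05.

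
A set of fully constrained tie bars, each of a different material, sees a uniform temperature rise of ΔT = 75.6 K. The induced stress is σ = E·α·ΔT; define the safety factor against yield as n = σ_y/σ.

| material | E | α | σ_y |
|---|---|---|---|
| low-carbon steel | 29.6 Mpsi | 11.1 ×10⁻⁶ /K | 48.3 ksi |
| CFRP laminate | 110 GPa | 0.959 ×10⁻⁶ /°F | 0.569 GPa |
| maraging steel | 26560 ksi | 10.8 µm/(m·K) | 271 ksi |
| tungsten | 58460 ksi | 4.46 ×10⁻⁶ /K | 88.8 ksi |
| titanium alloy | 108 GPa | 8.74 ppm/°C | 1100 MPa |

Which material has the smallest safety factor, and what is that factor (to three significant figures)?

Per material, after unit conversion:
  low-carbon steel: E = 204.1, α = 11.1, σ_y = 333.0 → σ = 171 MPa, n = 1.94
  CFRP laminate: E = 110.0, α = 1.73, σ_y = 569.0 → σ = 14.4 MPa, n = 39.6
  maraging steel: E = 183.1, α = 10.8, σ_y = 1868 → σ = 150 MPa, n = 12.5
  tungsten: E = 403.1, α = 4.46, σ_y = 612.3 → σ = 136 MPa, n = 4.51
  titanium alloy: E = 108.0, α = 8.74, σ_y = 1100 → σ = 71.4 MPa, n = 15.4
Smallest n: low-carbon steel with n = 1.94.

low-carbon steel, n = 1.94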